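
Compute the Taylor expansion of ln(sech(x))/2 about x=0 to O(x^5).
x^4/24 - x^2/4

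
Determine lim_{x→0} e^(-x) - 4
Direct substitution at x = 0 gives -3.

Final answer: -3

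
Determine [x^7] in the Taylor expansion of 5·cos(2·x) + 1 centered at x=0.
Expand to order 7: 5·cos(2·x) + 1 = -4·x^6/9 + 10·x^4/3 - 10·x^2 + 6 + O(x^8).
The coefficient of x^7 is 0.

Final answer: 0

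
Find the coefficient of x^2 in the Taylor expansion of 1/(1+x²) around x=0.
Expand to order 2: 1/(1+x²) = 1 - x^2 + O(x^3).
The coefficient of x^2 is -1.

Final answer: -1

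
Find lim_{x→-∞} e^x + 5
Evaluate the dominant behaviour as x → -∞; each term tends to a finite value or vanishes.
Limit = 5.

Final answer: 5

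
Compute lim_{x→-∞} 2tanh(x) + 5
Evaluate the dominant behaviour as x → -∞; each term tends to a finite value or vanishes.
Limit = 3.

Final answer: 3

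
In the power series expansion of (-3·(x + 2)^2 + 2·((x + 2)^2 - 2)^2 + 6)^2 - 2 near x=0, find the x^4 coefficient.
Expand to order 4: (-3·(x + 2)^2 + 2·((x + 2)^2 - 2)^2 + 6)^2 - 2 = 2017·x^4 + 1544·x^3 + 548·x^2 + 80·x + 2 + O(x^5).
The coefficient of x^4 is 2017.

Final answer: 2017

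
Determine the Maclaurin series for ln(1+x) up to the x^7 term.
x^7/7 - x^6/6 + x^5/5 - x^4/4 + x^3/3 - x^2/2 + x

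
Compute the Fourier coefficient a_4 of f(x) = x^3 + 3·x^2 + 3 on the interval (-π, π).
a_4 = (1/π) ∫_{-π}^{π} f(x)·cos(4x) dx.
Evaluate the integral (use parity and integration by parts as needed): a_4 = 3/4.

Final answer: 3/4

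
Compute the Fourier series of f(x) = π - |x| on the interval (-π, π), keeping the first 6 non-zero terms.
4·cos(x)/π + 4·cos(3·x)/(9·π) + 4·cos(5·x)/(25·π) + 4·cos(7·x)/(49·π) + 4·cos(9·x)/(81·π) + π/2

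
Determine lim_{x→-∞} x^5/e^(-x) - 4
The quotient is an ∞/∞ indeterminate form as x → -∞.
Compare growth rates of the dominant terms (exponentials ≫ polynomials ≫ logarithms), or apply L'Hôpital's rule; the quotient → 0.
Adding the constant: 0 - 4 = -4. Limit = -4.

Final answer: -4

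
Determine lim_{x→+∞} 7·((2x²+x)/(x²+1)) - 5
Evaluate the dominant behaviour as x → +∞; each term tends to a finite value or vanishes.
Limit = 9.

Final answer: 9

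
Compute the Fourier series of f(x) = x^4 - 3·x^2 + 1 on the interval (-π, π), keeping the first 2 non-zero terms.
(60 - 8·π^2)·cos(x) - π^2 + 1 + π^4/5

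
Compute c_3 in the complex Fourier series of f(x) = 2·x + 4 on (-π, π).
Compute the real Fourier coefficients first: a_3 = 0, b_3 = 4/3.
Then c_3 = (a_3 − i·b_3)/2 = -2·i/3.

Final answer: -2·i/3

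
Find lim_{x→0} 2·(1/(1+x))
Direct substitution at x = 0 gives 2.

Final answer: 2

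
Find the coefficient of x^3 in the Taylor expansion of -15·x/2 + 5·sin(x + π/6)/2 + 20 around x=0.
Expand to order 3: -15·x/2 + 5·sin(x + π/6)/2 + 20 = -5·√(3)·x^3/24 - 5·x^2/8 + x·(-15/2 + 5·√(3)/4) + 85/4 + O(x^4).
The coefficient of x^3 is -5·√(3)/24.

Final answer: -5·√(3)/24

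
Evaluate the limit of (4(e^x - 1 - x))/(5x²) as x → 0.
Both numerator and denominator → 0 as x → 0; this is a 0/0 indeterminate form.
Expand each to leading order near x = 0: numerator ~ 2·x^2, denominator ~ 5·x^2.
The limit of the ratio is 2/5.

Final answer: 2/5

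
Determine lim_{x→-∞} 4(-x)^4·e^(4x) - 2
The product is a 0·∞ indeterminate form at x → -∞.
Rewrite the product as 4(-x)^4 / e^(-4x) (an ∞/∞ form) and apply L'Hôpital, or use the standard hierarchy e^(4|x|) ≫ |(-x)^4| as x → -∞.
The indeterminate product → 0, so the limit = -2.

Final answer: -2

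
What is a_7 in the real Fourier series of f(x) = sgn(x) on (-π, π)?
a_7 = (1/π) ∫_{-π}^{π} f(x)·cos(7x) dx.
Evaluate the integral (use parity and integration by parts as needed): a_7 = 0.

Final answer: 0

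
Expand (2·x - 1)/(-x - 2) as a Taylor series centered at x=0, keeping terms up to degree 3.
-5·x^3/16 + 5·x^2/8 - 5·x/4 + 1/2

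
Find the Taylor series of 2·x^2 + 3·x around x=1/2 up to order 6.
2 + 5·(x - 1/2) + 2·(x - 1/2)^2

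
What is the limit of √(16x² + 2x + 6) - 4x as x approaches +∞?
As x → +∞: multiply by the conjugate to get (2x+6)/(√(16x²+2x+6)+4x); the denominator ~ 8x, so the limit is 2/8 = 1/4.
Limit = 1/4.

Final answer: 1/4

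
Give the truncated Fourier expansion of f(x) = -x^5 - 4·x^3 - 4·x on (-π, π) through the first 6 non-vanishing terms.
(-200 - 2·π^4 + 32·π^2)·sin(x) + (-π^2 + 11/2 + π^4)·sin(2·x) + (-2·π^4/3 - 32·π^2/27 - 152/81)·sin(3·x) + (95/64 + 11·π^2/8 + π^4/2)·sin(4·x) + (-2·π^4/5 - 32·π^2/25 - 808/625)·sin(5·x) + (185/162 + 31·π^2/27 + π^4/3)·sin(6·x)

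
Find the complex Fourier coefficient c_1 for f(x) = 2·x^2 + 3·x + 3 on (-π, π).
Compute the real Fourier coefficients first: a_1 = -8, b_1 = 6.
Then c_1 = (a_1 − i·b_1)/2 = -4 - 3·i.

Final answer: -4 - 3·i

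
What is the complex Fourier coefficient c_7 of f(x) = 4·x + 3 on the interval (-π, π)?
Compute the real Fourier coefficients first: a_7 = 0, b_7 = 8/7.
Then c_7 = (a_7 − i·b_7)/2 = -4·i/7.

Final answer: -4·i/7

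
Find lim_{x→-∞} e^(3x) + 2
Evaluate the dominant behaviour as x → -∞; each term tends to a finite value or vanishes.
Limit = 2.

Final answer: 2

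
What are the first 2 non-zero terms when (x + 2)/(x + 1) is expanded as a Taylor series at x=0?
2 - x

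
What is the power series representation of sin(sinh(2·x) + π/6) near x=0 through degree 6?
2·x^6/15 - 16·√(3)·x^5/15 - x^4 - x^2 + √(3)·x + 1/2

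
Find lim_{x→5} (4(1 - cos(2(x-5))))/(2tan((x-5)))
Both numerator and denominator → 0 as x → 5; this is a 0/0 indeterminate form.
Expand each to leading order near x = 5: numerator ~ 8·(x - 5)^2, denominator ~ 2·(x - 5).
The limit of the ratio is 0.

Final answer: 0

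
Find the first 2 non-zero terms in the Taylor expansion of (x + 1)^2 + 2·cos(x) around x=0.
2·x + 3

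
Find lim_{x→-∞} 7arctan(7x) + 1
Evaluate the dominant behaviour as x → -∞; each term tends to a finite value or vanishes.
Limit = 1 - 7·π/2.

Final answer: 1 - 7·π/2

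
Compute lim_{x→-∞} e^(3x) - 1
Evaluate the dominant behaviour as x → -∞; each term tends to a finite value or vanishes.
Limit = -1.

Final answer: -1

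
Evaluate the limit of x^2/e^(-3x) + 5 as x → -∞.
The quotient is an ∞/∞ indeterminate form as x → -∞.
Compare growth rates of the dominant terms (exponentials ≫ polynomials ≫ logarithms), or apply L'Hôpital's rule; the quotient → 0.
Adding the constant: 0 + 5 = 5. Limit = 5.

Final answer: 5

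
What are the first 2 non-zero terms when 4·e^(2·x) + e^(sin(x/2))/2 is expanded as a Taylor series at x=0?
33·x/4 + 9/2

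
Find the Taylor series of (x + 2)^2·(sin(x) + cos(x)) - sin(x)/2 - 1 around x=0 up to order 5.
7·x^5/240 - x^4 - 19·x^3/12 + 3·x^2 + 15·x/2 + 3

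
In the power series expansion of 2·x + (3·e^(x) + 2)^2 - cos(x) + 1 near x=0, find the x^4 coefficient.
Expand to order 4: 2·x + (3·e^(x) + 2)^2 - cos(x) + 1 = 155·x^4/24 + 14·x^3 + 49·x^2/2 + 32·x + 25 + O(x^5).
The coefficient of x^4 is 155/24.

Final answer: 155/24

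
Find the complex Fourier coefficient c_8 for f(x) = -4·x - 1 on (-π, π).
Compute the real Fourier coefficients first: a_8 = 0, b_8 = 1.
Then c_8 = (a_8 − i·b_8)/2 = -i/2.

Final answer: -i/2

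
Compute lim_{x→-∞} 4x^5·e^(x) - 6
The product is a 0·∞ indeterminate form at x → -∞.
Rewrite the product as 4x^5 / e^(-x) (an ∞/∞ form) and apply L'Hôpital, or use the standard hierarchy e^(|x|) ≫ |x^5| as x → -∞.
The indeterminate product → 0, so the limit = -6.

Final answer: -6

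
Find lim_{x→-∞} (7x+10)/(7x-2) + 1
Evaluate the dominant behaviour as x → -∞; each term tends to a finite value or vanishes.
Limit = 2.

Final answer: 2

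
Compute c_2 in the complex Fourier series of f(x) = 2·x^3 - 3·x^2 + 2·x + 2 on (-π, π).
Compute the real Fourier coefficients first: a_2 = -3, b_2 = 1 - 2·π^2.
Then c_2 = (a_2 − i·b_2)/2 = -3/2 - i/2 + i·π^2.

Final answer: -3/2 - i/2 + i·π^2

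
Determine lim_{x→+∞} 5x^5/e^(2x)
This is an ∞/∞ indeterminate form as x → +∞.
The exponential denominator e^(2x) dominates the polynomial numerator (e^x ≫ x^5 as x → ∞), so the quotient → 0.
Limit = 0.

Final answer: 0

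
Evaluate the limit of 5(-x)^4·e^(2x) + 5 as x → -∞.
The product is a 0·∞ indeterminate form at x → -∞.
Rewrite the product as 5(-x)^4 / e^(-2x) (an ∞/∞ form) and apply L'Hôpital, or use the standard hierarchy e^(2|x|) ≫ |(-x)^4| as x → -∞.
The indeterminate product → 0, so the limit = 5.

Final answer: 5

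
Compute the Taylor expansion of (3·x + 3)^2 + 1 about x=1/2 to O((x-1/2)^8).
85/4 + 27·(x - 1/2) + 9·(x - 1/2)^2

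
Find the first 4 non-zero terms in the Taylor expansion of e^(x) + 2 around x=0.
x^3/6 + x^2/2 + x + 3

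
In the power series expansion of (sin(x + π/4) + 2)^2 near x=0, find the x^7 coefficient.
Expand to order 7: (sin(x + π/4) + 2)^2 = x^7·(√(2)/2 + 2)^2·(-1/(80·(√(2)/2 + 2)^2) - √(2)/(5040·(√(2)/2 + 2))) + x^6·(√(2)/2 + 2)^2·(-√(2)/(720·(√(2)/2 + 2)) + 1/(720·(√(2)/2 + 2)^2)) + x^5·(√(2)/2 + 2)^2·(√(2)/(120·(√(2)/2 + 2)) + 1/(8·(√(2)/2 + 2)^2)) + x^4·(√(2)/2 + 2)^2·(-1/(24·(√(2)/2 + 2)^2) + √(2)/(24·(√(2)/2 + 2))) + x^3·(√(2)/2 + 2)^2·(-√(2)/(6·(√(2)/2 + 2)) - 1/(2·(√(2)/2 + 2)^2)) + x^2·(√(2)/2 + 2)^2·(-√(2)/(2·(√(2)/2 + 2)) + 1/(2·(√(2)/2 + 2)^2)) + √(2)·x·(√(2)/2 + 2) + (√(2)/2 + 2)^2 + O(x^8).
The coefficient of x^7 is (√(2)/2 + 2)^2·(-1/(80·(√(2)/2 + 2)^2) - √(2)/(5040·(√(2)/2 + 2))).

Final answer: (√(2)/2 + 2)^2·(-1/(80·(√(2)/2 + 2)^2) - √(2)/(5040·(√(2)/2 + 2)))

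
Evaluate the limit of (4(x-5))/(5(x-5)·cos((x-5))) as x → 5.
Both numerator and denominator → 0 as x → 5; this is a 0/0 indeterminate form.
Expand each to leading order near x = 5: numerator ~ 4·(x - 5), denominator ~ 5·(x - 5).
The limit of the ratio is 4/5.

Final answer: 4/5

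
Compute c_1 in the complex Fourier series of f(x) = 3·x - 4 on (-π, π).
Compute the real Fourier coefficients first: a_1 = 0, b_1 = 6.
Then c_1 = (a_1 − i·b_1)/2 = -3·i.

Final answer: -3·i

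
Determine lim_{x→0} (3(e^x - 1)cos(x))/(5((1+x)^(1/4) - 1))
Both numerator and denominator → 0 as x → 0; this is a 0/0 indeterminate form.
Expand each to leading order near x = 0: numerator ~ 3·x, denominator ~ 5·x/4.
The limit of the ratio is 12/5.

Final answer: 12/5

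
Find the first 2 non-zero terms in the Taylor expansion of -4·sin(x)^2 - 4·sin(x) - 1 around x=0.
-4·x - 1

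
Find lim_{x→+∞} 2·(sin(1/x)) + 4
Evaluate the dominant behaviour as x → +∞; each term tends to a finite value or vanishes.
Limit = 4.

Final answer: 4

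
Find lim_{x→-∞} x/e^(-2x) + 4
The quotient is an ∞/∞ indeterminate form as x → -∞.
Compare growth rates of the dominant terms (exponentials ≫ polynomials ≫ logarithms), or apply L'Hôpital's rule; the quotient → 0.
Adding the constant: 0 + 4 = 4. Limit = 4.

Final answer: 4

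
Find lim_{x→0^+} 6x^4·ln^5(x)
This is a 0·∞ indeterminate form at x → 0⁺.
Rewrite the product as 6·ln^5(x) / x^(-4) and apply L'Hôpital, or use the standard hierarchy x^(-4) ≫ |ln x|^5 as x → 0⁺.
The indeterminate product → 0, so the limit = 0.

Final answer: 0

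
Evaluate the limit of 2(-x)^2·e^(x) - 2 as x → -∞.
The product is a 0·∞ indeterminate form at x → -∞.
Rewrite the product as 2(-x)^2 / e^(-x) (an ∞/∞ form) and apply L'Hôpital, or use the standard hierarchy e^(|x|) ≫ |(-x)^2| as x → -∞.
The indeterminate product → 0, so the limit = -2.

Final answer: -2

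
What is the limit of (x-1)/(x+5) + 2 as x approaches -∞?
Evaluate the dominant behaviour as x → -∞; each term tends to a finite value or vanishes.
Limit = 3.

Final answer: 3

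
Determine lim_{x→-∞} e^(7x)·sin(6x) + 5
Evaluate the dominant behaviour as x → -∞; each term tends to a finite value or vanishes.
Limit = 5.

Final answer: 5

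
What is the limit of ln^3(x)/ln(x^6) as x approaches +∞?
This is an ∞/∞ indeterminate form as x → +∞.
Write ln(x^6) = 6·ln(x), reducing the quotient to ln^2(x)/6 → ∞.
Limit = ∞.

Final answer: ∞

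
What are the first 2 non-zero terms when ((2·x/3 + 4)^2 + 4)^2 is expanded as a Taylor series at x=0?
640·x/3 + 400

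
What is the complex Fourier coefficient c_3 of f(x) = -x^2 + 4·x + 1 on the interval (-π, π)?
Compute the real Fourier coefficients first: a_3 = 4/9, b_3 = 8/3.
Then c_3 = (a_3 − i·b_3)/2 = 2/9 - 4·i/3.

Final answer: 2/9 - 4·i/3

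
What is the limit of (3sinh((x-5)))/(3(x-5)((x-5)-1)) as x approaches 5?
Both numerator and denominator → 0 as x → 5; this is a 0/0 indeterminate form.
Expand each to leading order near x = 5: numerator ~ 3·(x - 5), denominator ~ -3·(x - 5).
The limit of the ratio is -1.

Final answer: -1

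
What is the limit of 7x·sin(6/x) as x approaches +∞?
As x → +∞: let u = 6/x → 0⁺; then 7·x·sin(6/x) = 7·6·sin(u)/u → 7·6·1 = 42.
Limit = 42.

Final answer: 42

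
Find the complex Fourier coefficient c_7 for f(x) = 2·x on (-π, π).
Compute the real Fourier coefficients first: a_7 = 0, b_7 = 4/7.
Then c_7 = (a_7 − i·b_7)/2 = -2·i/7.

Final answer: -2·i/7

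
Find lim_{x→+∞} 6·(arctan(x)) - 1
Evaluate the dominant behaviour as x → +∞; each term tends to a finite value or vanishes.
Limit = -1 + 3·π.

Final answer: -1 + 3·π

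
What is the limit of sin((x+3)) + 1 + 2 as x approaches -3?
Direct substitution at x = -3 gives 3.

Final answer: 3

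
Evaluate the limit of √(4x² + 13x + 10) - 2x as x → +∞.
As x → +∞: multiply by the conjugate to get (13x+10)/(√(4x²+13x+10)+2x); the denominator ~ 4x, so the limit is 13/4.
Limit = 13/4.

Final answer: 13/4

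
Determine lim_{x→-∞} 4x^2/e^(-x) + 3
The quotient is an ∞/∞ indeterminate form as x → -∞.
Compare growth rates of the dominant terms (exponentials ≫ polynomials ≫ logarithms), or apply L'Hôpital's rule; the quotient → 0.
Adding the constant: 0 + 3 = 3. Limit = 3.

Final answer: 3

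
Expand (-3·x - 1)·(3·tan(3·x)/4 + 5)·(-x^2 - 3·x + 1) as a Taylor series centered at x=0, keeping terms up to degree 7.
21627·x^7/140 + 81·x^6/4 + 216·x^5/5 + 27·x^4/4 + 123·x^3/4 + 50·x^2 - 9·x/4 - 5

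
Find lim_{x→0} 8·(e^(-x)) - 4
Direct substitution at x = 0 gives 4.

Final answer: 4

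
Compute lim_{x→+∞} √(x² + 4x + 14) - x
This is an ∞ − ∞ indeterminate form.
Multiply and divide by the conjugate √(x²+4x + 14) + x; the x² terms cancel, leaving (4x + 14)/(√(x²+4x + 14)+x) → 4/2 = 2.
Limit = 2.

Final answer: 2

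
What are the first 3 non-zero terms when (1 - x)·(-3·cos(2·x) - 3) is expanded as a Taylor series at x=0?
6·x^2 + 6·x - 6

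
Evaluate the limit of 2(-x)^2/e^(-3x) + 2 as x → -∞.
The quotient is an ∞/∞ indeterminate form as x → -∞.
Compare growth rates of the dominant terms (exponentials ≫ polynomials ≫ logarithms), or apply L'Hôpital's rule; the quotient → 0.
Adding the constant: 0 + 2 = 2. Limit = 2.

Final answer: 2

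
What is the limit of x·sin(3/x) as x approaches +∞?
As x → +∞: let u = 3/x → 0⁺; then x·sin(3/x) = 3·sin(u)/u → 3·1 = 3.
Limit = 3.

Final answer: 3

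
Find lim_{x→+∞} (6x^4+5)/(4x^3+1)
This is an ∞/∞ indeterminate form as x → +∞.
Divide numerator and denominator by x^4 and let the lower-order terms vanish; the numerator's degree 4 exceeds the denominator's degree 3, so the quotient diverges.
Limit = ∞.

Final answer: ∞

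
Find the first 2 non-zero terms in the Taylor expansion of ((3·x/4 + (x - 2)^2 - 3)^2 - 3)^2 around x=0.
26·x + 4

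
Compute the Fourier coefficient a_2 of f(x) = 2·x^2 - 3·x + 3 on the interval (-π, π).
a_2 = (1/π) ∫_{-π}^{π} f(x)·cos(2x) dx.
Evaluate the integral (use parity and integration by parts as needed): a_2 = 2.

Final answer: 2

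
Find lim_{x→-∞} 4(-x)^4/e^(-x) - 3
The quotient is an ∞/∞ indeterminate form as x → -∞.
Compare growth rates of the dominant terms (exponentials ≫ polynomials ≫ logarithms), or apply L'Hôpital's rule; the quotient → 0.
Adding the constant: 0 - 3 = -3. Limit = -3.

Final answer: -3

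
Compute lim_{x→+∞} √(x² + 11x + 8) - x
This is an ∞ − ∞ indeterminate form.
Multiply and divide by the conjugate √(x²+11x + 8) + x; the x² terms cancel, leaving (11x + 8)/(√(x²+11x + 8)+x) → 11/2.
Limit = 11/2.

Final answer: 11/2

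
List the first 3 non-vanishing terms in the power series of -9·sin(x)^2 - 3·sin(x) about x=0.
x^3/2 - 9·x^2 - 3·x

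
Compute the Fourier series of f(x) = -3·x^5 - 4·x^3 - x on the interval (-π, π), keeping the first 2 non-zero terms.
(-674 - 6·π^4 + 112·π^2)·sin(x) + (-11·π^2 + 35/2 + 3·π^4)·sin(2·x)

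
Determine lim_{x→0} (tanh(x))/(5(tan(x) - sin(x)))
Both numerator and denominator → 0 as x → 0; this is a 0/0 indeterminate form.
Expand each to leading order near x = 0: numerator ~ x, denominator ~ 5·x^3/2.
The limit of the ratio is ∞.

Final answer: ∞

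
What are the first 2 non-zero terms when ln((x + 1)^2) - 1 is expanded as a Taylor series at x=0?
2·x - 1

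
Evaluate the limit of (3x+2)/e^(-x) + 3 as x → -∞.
The quotient is an ∞/∞ indeterminate form as x → -∞.
Compare growth rates of the dominant terms (exponentials ≫ polynomials ≫ logarithms), or apply L'Hôpital's rule; the quotient → 0.
Adding the constant: 0 + 3 = 3. Limit = 3.

Final answer: 3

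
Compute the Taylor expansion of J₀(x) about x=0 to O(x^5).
x^4/64 - x^2/4 + 1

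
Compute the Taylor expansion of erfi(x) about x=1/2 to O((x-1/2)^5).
erfi(1/2) + 2·e^(1/4)·(x - 1/2)/√(π) + e^(1/4)·(x - 1/2)^2/√(π) + e^(1/4)·(x - 1/2)^3/√(π) + 7·e^(1/4)·(x - 1/2)^4/(12·√(π))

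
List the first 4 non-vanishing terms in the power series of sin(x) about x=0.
-x^7/5040 + x^5/120 - x^3/6 + x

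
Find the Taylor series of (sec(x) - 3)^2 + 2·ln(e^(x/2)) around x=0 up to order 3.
-2·x^2 + x + 4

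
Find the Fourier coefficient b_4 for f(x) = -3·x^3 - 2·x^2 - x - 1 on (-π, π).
b_4 = (1/π) ∫_{-π}^{π} f(x)·sin(4x) dx.
Evaluate the integral (use parity and integration by parts as needed): b_4 = -1/16 + 3·π^2/2.

Final answer: -1/16 + 3·π^2/2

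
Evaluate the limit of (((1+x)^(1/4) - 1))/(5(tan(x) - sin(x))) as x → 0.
Both numerator and denominator → 0 as x → 0; this is a 0/0 indeterminate form.
Expand each to leading order near x = 0: numerator ~ x/4, denominator ~ 5·x^3/2.
The limit of the ratio is ∞.

Final answer: ∞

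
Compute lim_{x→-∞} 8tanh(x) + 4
Evaluate the dominant behaviour as x → -∞; each term tends to a finite value or vanishes.
Limit = -4.

Final answer: -4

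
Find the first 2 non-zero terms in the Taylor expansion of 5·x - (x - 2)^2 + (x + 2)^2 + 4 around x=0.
13·x + 4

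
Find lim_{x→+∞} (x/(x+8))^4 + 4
As x → +∞: x/(x+8) = 1/(1 + 8/x) → 1, and the 4th power of a limit-1 base also → 1; with the additive constant, 1 + 4 = 5.
Limit = 5.

Final answer: 5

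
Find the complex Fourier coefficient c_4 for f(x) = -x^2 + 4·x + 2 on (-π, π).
Compute the real Fourier coefficients first: a_4 = -1/4, b_4 = -2.
Then c_4 = (a_4 − i·b_4)/2 = -1/8 + i.

Final answer: -1/8 + i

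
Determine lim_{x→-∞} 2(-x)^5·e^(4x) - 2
The product is a 0·∞ indeterminate form at x → -∞.
Rewrite the product as 2(-x)^5 / e^(-4x) (an ∞/∞ form) and apply L'Hôpital, or use the standard hierarchy e^(4|x|) ≫ |(-x)^5| as x → -∞.
The indeterminate product → 0, so the limit = -2.

Final answer: -2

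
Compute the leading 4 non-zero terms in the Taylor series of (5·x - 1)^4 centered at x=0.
-500·x^3 + 150·x^2 - 20·x + 1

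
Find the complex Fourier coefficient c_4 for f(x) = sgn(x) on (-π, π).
Compute the real Fourier coefficients first: a_4 = 0, b_4 = 0.
Then c_4 = (a_4 − i·b_4)/2 = 0.

Final answer: 0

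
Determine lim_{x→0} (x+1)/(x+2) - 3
Direct substitution at x = 0 gives -5/2.

Final answer: -5/2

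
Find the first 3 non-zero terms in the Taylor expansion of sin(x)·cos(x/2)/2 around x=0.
61·x^5/3840 - 7·x^3/48 + x/2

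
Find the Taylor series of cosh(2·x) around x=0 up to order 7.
4·x^6/45 + 2·x^4/3 + 2·x^2 + 1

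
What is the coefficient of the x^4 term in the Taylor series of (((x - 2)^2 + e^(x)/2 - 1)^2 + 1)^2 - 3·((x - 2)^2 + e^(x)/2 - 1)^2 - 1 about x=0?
41645/48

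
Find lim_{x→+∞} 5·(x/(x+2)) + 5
Evaluate the dominant behaviour as x → +∞; each term tends to a finite value or vanishes.
Limit = 10.

Final answer: 10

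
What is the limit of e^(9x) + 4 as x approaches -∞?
Evaluate the dominant behaviour as x → -∞; each term tends to a finite value or vanishes.
Limit = 4.

Final answer: 4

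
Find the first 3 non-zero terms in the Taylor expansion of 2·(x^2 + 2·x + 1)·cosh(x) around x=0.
3·x^2 + 4·x + 2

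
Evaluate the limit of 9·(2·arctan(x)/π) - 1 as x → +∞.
Evaluate the dominant behaviour as x → +∞; each term tends to a finite value or vanishes.
Limit = 8.

Final answer: 8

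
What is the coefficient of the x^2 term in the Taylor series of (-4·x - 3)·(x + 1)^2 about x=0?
Expand to order 2: (-4·x - 3)·(x + 1)^2 = -11·x^2 - 10·x - 3 + O(x^3).
The coefficient of x^2 is -11.

Final answer: -11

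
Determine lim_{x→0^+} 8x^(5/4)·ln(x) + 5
The product is a 0·∞ indeterminate form at x → 0⁺.
Rewrite the product as 8·ln(x) / x^(-5/4) and apply L'Hôpital, or use the standard hierarchy x^(-5/4) ≫ |ln x| as x → 0⁺.
The indeterminate product → 0, so the limit = 5.

Final answer: 5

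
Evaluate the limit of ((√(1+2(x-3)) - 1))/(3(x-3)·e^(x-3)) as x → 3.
Both numerator and denominator → 0 as x → 3; this is a 0/0 indeterminate form.
Expand each to leading order near x = 3: numerator ~ (x - 3), denominator ~ 3·(x - 3).
The limit of the ratio is 1/3.

Final answer: 1/3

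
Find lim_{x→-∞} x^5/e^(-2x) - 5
The quotient is an ∞/∞ indeterminate form as x → -∞.
Compare growth rates of the dominant terms (exponentials ≫ polynomials ≫ logarithms), or apply L'Hôpital's rule; the quotient → 0.
Adding the constant: 0 - 5 = -5. Limit = -5.

Final answer: -5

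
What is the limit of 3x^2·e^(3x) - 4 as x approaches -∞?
The product is a 0·∞ indeterminate form at x → -∞.
Rewrite the product as 3x^2 / e^(-3x) (an ∞/∞ form) and apply L'Hôpital, or use the standard hierarchy e^(3|x|) ≫ |x^2| as x → -∞.
The indeterminate product → 0, so the limit = -4.

Final answer: -4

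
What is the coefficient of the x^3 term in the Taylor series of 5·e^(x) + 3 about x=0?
Expand to order 3: 5·e^(x) + 3 = 5·x^3/6 + 5·x^2/2 + 5·x + 8 + O(x^4).
The coefficient of x^3 is 5/6.

Final answer: 5/6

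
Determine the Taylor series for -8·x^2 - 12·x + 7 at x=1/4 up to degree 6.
7/2 - 16·(x - 1/4) - 8·(x - 1/4)^2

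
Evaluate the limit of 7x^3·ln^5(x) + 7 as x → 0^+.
The product is a 0·∞ indeterminate form at x → 0⁺.
Rewrite the product as 7·ln^5(x) / x^(-3) and apply L'Hôpital, or use the standard hierarchy x^(-3) ≫ |ln x|^5 as x → 0⁺.
The indeterminate product → 0, so the limit = 7.

Final answer: 7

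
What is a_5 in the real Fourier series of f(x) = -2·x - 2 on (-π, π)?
a_5 = (1/π) ∫_{-π}^{π} f(x)·cos(5x) dx.
Evaluate the integral (use parity and integration by parts as needed): a_5 = 0.

Final answer: 0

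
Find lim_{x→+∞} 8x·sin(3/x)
As x → +∞: let u = 3/x → 0⁺; then 8·x·sin(3/x) = 8·3·sin(u)/u → 8·3·1 = 24.
Limit = 24.

Final answer: 24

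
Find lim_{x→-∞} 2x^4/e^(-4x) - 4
The quotient is an ∞/∞ indeterminate form as x → -∞.
Compare growth rates of the dominant terms (exponentials ≫ polynomials ≫ logarithms), or apply L'Hôpital's rule; the quotient → 0.
Adding the constant: 0 - 4 = -4. Limit = -4.

Final answer: -4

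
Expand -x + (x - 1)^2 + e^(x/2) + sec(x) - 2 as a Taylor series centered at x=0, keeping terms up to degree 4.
27·x^4/128 + x^3/48 + 13·x^2/8 - 5·x/2 + 1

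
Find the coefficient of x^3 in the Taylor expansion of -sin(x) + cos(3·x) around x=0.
Expand to order 3: -sin(x) + cos(3·x) = x^3/6 - 9·x^2/2 - x + 1 + O(x^4).
The coefficient of x^3 is 1/6.

Final answer: 1/6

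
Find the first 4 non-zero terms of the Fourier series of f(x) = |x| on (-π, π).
-4·cos(x)/π - 4·cos(3·x)/(9·π) - 4·cos(5·x)/(25·π) + π/2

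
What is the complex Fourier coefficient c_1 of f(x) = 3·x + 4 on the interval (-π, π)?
Compute the real Fourier coefficients first: a_1 = 0, b_1 = 6.
Then c_1 = (a_1 − i·b_1)/2 = -3·i.

Final answer: -3·i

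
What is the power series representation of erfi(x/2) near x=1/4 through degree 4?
erfi(1/8) + e^(1/64)·(x - 1/4)/√(π) + e^(1/64)·(x - 1/4)^2/(16·√(π)) + 11·e^(1/64)·(x - 1/4)^3/(128·√(π)) + 97·e^(1/64)·(x - 1/4)^4/(12288·√(π))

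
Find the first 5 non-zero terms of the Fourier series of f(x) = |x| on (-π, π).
-4·cos(x)/π - 4·cos(3·x)/(9·π) - 4·cos(5·x)/(25·π) - 4·cos(7·x)/(49·π) + π/2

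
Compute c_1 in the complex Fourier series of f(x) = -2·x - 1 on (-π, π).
Compute the real Fourier coefficients first: a_1 = 0, b_1 = -4.
Then c_1 = (a_1 − i·b_1)/2 = 2·i.

Final answer: 2·i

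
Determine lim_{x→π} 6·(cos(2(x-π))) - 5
Direct substitution at x = π gives 1.

Final answer: 1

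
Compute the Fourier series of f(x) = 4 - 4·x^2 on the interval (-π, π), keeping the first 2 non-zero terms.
16·cos(x) - 4·π^2/3 + 4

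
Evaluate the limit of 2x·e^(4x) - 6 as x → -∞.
The product is a 0·∞ indeterminate form at x → -∞.
Rewrite the product as 2x / e^(-4x) (an ∞/∞ form) and apply L'Hôpital, or use the standard hierarchy e^(4|x|) ≫ |x| as x → -∞.
The indeterminate product → 0, so the limit = -6.

Final answer: -6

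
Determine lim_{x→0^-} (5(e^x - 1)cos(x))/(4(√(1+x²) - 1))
Both numerator and denominator → 0 as x → 0^-; this is a 0/0 indeterminate form.
Expand each to leading order near x = 0: numerator ~ 5·x, denominator ~ 2·x^2.
The limit of the ratio is -∞.

Final answer: -∞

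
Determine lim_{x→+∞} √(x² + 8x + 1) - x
This is an ∞ − ∞ indeterminate form.
Multiply and divide by the conjugate √(x²+8x + 1) + x; the x² terms cancel, leaving (8x + 1)/(√(x²+8x + 1)+x) → 8/2 = 4.
Limit = 4.

Final answer: 4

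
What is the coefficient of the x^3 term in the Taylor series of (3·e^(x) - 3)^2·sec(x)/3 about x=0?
Expand to order 3: (3·e^(x) - 3)^2·sec(x)/3 = 3·x^3 + 3·x^2 + O(x^4).
The coefficient of x^3 is 3.

Final answer: 3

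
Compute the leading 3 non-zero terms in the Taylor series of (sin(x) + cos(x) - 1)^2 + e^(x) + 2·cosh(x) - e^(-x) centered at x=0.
2·x^2 + 2·x + 2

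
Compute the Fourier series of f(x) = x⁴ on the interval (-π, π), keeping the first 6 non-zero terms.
(48 - 8·π^2)·cos(x) + (-3 + 2·π^2)·cos(2·x) + (16/27 - 8·π^2/9)·cos(3·x) + (-3/16 + π^2/2)·cos(4·x) + (48/625 - 8·π^2/25)·cos(5·x) + π^4/5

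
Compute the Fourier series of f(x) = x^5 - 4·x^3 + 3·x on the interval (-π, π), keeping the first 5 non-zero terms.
(-48·π^2 + 2·π^4 + 294)·sin(x) + (-π^4 - 33/2 + 9·π^2)·sin(2·x) + (-112·π^2/27 + 386/81 + 2·π^4/3)·sin(3·x) + (-π^4/2 - 159/64 + 21·π^2/8)·sin(4·x) + (-48·π^2/25 + 1038/625 + 2·π^4/5)·sin(5·x)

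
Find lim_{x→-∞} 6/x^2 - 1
Evaluate the dominant behaviour as x → -∞; each term tends to a finite value or vanishes.
Limit = -1.

Final answer: -1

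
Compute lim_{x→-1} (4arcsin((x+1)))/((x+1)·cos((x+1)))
Both numerator and denominator → 0 as x → -1; this is a 0/0 indeterminate form.
Expand each to leading order near x = -1: numerator ~ 4·(x + 1), denominator ~ (x + 1).
The limit of the ratio is 4.

Final answer: 4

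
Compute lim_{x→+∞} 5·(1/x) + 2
Evaluate the dominant behaviour as x → +∞; each term tends to a finite value or vanishes.
Limit = 2.

Final answer: 2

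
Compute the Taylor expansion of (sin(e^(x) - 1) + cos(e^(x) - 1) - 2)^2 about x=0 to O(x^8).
109·x^7/360 - 37·x^6/360 - 9·x^5/20 - x^4/12 + x^3 + x^2 - 2·x + 1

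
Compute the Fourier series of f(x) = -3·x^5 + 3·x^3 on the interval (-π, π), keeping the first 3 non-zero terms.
(-756 - 6·π^4 + 126·π^2)·sin(x) + (-18·π^2 + 27 + 3·π^4)·sin(2·x) + (-2·π^4 - 116/27 + 58·π^2/9)·sin(3·x)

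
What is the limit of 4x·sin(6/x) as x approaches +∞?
As x → +∞: let u = 6/x → 0⁺; then 4·x·sin(6/x) = 4·6·sin(u)/u → 4·6·1 = 24.
Limit = 24.

Final answer: 24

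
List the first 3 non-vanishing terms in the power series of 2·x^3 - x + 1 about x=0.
2·x^3 - x + 1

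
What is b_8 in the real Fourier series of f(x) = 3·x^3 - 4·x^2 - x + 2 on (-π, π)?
b_8 = (1/π) ∫_{-π}^{π} f(x)·sin(8x) dx.
Evaluate the integral (use parity and integration by parts as needed): b_8 = 41/128 - 3·π^2/4.

Final answer: 41/128 - 3·π^2/4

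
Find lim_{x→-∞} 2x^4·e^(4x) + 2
The product is a 0·∞ indeterminate form at x → -∞.
Rewrite the product as 2x^4 / e^(-4x) (an ∞/∞ form) and apply L'Hôpital, or use the standard hierarchy e^(4|x|) ≫ |x^4| as x → -∞.
The indeterminate product → 0, so the limit = 2.

Final answer: 2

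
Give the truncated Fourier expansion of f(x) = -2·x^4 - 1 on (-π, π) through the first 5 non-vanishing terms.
(-96 + 16·π^2)·cos(x) + (6 - 4·π^2)·cos(2·x) + (-32/27 + 16·π^2/9)·cos(3·x) + (3/8 - π^2)·cos(4·x) - 2·π^4/5 - 1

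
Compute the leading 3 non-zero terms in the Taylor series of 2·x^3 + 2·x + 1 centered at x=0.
2·x^3 + 2·x + 1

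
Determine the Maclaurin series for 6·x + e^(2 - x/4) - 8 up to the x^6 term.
x^6·e^(2)/2949120 - x^5·e^(2)/122880 + x^4·e^(2)/6144 - x^3·e^(2)/384 + x^2·e^(2)/32 + x·(6 - e^(2)/4) - 8 + e^(2)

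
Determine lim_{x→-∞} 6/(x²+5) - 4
Evaluate the dominant behaviour as x → -∞; each term tends to a finite value or vanishes.
Limit = -4.

Final answer: -4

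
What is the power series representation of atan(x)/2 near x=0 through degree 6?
x^5/10 - x^3/6 + x/2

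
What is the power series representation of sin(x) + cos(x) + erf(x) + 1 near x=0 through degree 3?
x^3·(-2/(3·√(π)) - 1/6) - x^2/2 + x·(1 + 2/√(π)) + 2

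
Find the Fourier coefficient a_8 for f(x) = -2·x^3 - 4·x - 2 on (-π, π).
a_8 = (1/π) ∫_{-π}^{π} f(x)·cos(8x) dx.
Evaluate the integral (use parity and integration by parts as needed): a_8 = 0.

Final answer: 0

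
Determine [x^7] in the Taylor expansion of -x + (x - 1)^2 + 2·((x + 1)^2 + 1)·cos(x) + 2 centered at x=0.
Expand to order 7: -x + (x - 1)^2 + 2·((x + 1)^2 + 1)·cos(x) + 2 = -x^7/180 + 7·x^6/90 + x^5/6 - 5·x^4/6 - 2·x^3 + x^2 + x + 7 + O(x^8).
The coefficient of x^7 is -1/180.

Final answer: -1/180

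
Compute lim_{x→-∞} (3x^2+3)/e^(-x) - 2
The quotient is an ∞/∞ indeterminate form as x → -∞.
Compare growth rates of the dominant terms (exponentials ≫ polynomials ≫ logarithms), or apply L'Hôpital's rule; the quotient → 0.
Adding the constant: 0 - 2 = -2. Limit = -2.

Final answer: -2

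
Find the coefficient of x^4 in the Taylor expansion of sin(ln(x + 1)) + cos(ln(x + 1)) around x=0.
Expand to order 4: sin(ln(x + 1)) + cos(ln(x + 1)) = -5·x^4/12 + 2·x^3/3 - x^2 + x + 1 + O(x^5).
The coefficient of x^4 is -5/12.

Final answer: -5/12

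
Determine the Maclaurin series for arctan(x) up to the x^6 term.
x^5/5 - x^3/3 + x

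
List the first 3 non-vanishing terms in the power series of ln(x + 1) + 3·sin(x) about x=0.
-x^3/6 - x^2/2 + 4·x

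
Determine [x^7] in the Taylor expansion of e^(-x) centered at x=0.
Expand to order 7: e^(-x) = -x^7/5040 + x^6/720 - x^5/120 + x^4/24 - x^3/6 + x^2/2 - x + 1 + O(x^8).
The coefficient of x^7 is -1/5040.

Final answer: -1/5040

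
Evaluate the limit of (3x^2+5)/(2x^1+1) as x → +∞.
This is an ∞/∞ indeterminate form as x → +∞.
Divide numerator and denominator by x^2 and let the lower-order terms vanish; the numerator's degree 2 exceeds the denominator's degree 1, so the quotient diverges.
Limit = ∞.

Final answer: ∞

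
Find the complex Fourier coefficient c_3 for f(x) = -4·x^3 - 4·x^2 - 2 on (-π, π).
Compute the real Fourier coefficients first: a_3 = 16/9, b_3 = 16/9 - 8·π^2/3.
Then c_3 = (a_3 − i·b_3)/2 = 8/9 - 8·i/9 + 4·i·π^2/3.

Final answer: 8/9 - 8·i/9 + 4·i·π^2/3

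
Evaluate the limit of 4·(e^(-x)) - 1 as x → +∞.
Evaluate the dominant behaviour as x → +∞; each term tends to a finite value or vanishes.
Limit = -1.

Final answer: -1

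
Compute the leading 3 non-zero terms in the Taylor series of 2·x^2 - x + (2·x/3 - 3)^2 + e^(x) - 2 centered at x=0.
53·x^2/18 - 4·x + 8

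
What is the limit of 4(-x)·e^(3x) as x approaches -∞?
This is a 0·∞ indeterminate form at x → -∞.
Rewrite the product as 4(-x) / e^(-3x) (an ∞/∞ form) and apply L'Hôpital, or use the standard hierarchy e^(3|x|) ≫ |(-x)| as x → -∞.
The indeterminate product → 0, so the limit = 0.

Final answer: 0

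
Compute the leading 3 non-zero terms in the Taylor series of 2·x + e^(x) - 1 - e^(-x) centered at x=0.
x^3/3 + 4·x - 1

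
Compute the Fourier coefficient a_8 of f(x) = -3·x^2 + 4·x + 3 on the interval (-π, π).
a_8 = (1/π) ∫_{-π}^{π} f(x)·cos(8x) dx.
Evaluate the integral (use parity and integration by parts as needed): a_8 = -3/16.

Final answer: -3/16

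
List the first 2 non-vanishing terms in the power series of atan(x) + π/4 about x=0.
x + π/4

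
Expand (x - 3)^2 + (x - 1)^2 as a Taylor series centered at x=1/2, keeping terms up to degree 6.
13/2 - 6·(x - 1/2) + 2·(x - 1/2)^2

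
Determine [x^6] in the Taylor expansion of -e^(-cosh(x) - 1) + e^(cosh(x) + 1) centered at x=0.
Expand to order 6: -e^(-cosh(x) - 1) + e^(cosh(x) + 1) = x^6·(e^(-2)/720 + 31·e^(2)/720) + x^4·(-e^(-2)/12 + e^(2)/6) + x^2·(e^(-2)/2 + e^(2)/2) - e^(-2) + e^(2) + O(x^7).
The coefficient of x^6 is e^(-2)/720 + 31·e^(2)/720.

Final answer: e^(-2)/720 + 31·e^(2)/720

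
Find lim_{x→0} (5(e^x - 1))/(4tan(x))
Both numerator and denominator → 0 as x → 0; this is a 0/0 indeterminate form.
Expand each to leading order near x = 0: numerator ~ 5·x, denominator ~ 4·x.
The limit of the ratio is 5/4.

Final answer: 5/4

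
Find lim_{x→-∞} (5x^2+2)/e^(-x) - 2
The quotient is an ∞/∞ indeterminate form as x → -∞.
Compare growth rates of the dominant terms (exponentials ≫ polynomials ≫ logarithms), or apply L'Hôpital's rule; the quotient → 0.
Adding the constant: 0 - 2 = -2. Limit = -2.

Final answer: -2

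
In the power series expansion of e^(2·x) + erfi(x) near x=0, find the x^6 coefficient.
Expand to order 6: e^(2·x) + erfi(x) = 4·x^6/45 + x^5·(1/(5·√(π)) + 4/15) + 2·x^4/3 + x^3·(2/(3·√(π)) + 4/3) + 2·x^2 + x·(2/√(π) + 2) + 1 + O(x^7).
The coefficient of x^6 is 4/45.

Final answer: 4/45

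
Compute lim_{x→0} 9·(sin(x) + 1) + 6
Direct substitution at x = 0 gives 15.

Final answer: 15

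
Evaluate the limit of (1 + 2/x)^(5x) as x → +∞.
As x → +∞: write (1 + 2/x)^(5x) = ((1 + 2/x)^x)^5 → (e^2)^5 = e^10.
Limit = e^(10).

Final answer: e^(10)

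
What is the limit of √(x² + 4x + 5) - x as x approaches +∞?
This is an ∞ − ∞ indeterminate form.
Multiply and divide by the conjugate √(x²+4x + 5) + x; the x² terms cancel, leaving (4x + 5)/(√(x²+4x + 5)+x) → 4/2 = 2.
Limit = 2.

Final answer: 2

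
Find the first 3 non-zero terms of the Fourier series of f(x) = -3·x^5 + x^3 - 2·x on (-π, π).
(-736 - 6·π^4 + 122·π^2)·sin(x) + (-16·π^2 + 26 + 3·π^4)·sin(2·x) + (-2·π^4 - 128/27 + 46·π^2/9)·sin(3·x)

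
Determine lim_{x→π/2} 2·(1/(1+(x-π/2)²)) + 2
Direct substitution at x = π/2 gives 4.

Final answer: 4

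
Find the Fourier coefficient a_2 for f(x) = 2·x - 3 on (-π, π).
a_2 = (1/π) ∫_{-π}^{π} f(x)·cos(2x) dx.
Evaluate the integral (use parity and integration by parts as needed): a_2 = 0.

Final answer: 0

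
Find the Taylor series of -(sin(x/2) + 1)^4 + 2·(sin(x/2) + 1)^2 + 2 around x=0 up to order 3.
-x^3/2 - x^2 + 3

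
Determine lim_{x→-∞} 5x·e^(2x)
This is a 0·∞ indeterminate form at x → -∞.
Rewrite the product as 5x / e^(-2x) (an ∞/∞ form) and apply L'Hôpital, or use the standard hierarchy e^(2|x|) ≫ |x| as x → -∞.
The indeterminate product → 0, so the limit = 0.

Final answer: 0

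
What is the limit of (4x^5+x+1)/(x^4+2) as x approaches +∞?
This is an ∞/∞ indeterminate form as x → +∞.
Divide numerator and denominator by x^5 and let the lower-order terms vanish; the numerator's degree 5 exceeds the denominator's degree 4, so the quotient diverges.
Limit = ∞.

Final answer: ∞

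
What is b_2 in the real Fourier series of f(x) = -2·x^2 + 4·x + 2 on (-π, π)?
b_2 = (1/π) ∫_{-π}^{π} f(x)·sin(2x) dx.
Evaluate the integral (use parity and integration by parts as needed): b_2 = -4.

Final answer: -4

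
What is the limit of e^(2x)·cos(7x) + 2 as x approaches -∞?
Evaluate the dominant behaviour as x → -∞; each term tends to a finite value or vanishes.
Limit = 2.

Final answer: 2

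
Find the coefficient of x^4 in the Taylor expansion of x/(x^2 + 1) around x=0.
Expand to order 4: x/(x^2 + 1) = -x^3 + x + O(x^5).
The coefficient of x^4 is 0.

Final answer: 0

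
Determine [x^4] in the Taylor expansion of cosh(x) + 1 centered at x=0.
Expand to order 4: cosh(x) + 1 = x^4/24 + x^2/2 + 2 + O(x^5).
The coefficient of x^4 is 1/24.

Final answer: 1/24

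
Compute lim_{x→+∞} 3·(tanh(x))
Evaluate the dominant behaviour as x → +∞; each term tends to a finite value or vanishes.
Limit = 3.

Final answer: 3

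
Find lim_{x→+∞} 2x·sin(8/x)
As x → +∞: let u = 8/x → 0⁺; then 2·x·sin(8/x) = 2·8·sin(u)/u → 2·8·1 = 16.
Limit = 16.

Final answer: 16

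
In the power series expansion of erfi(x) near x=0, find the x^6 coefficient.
Expand to order 6: erfi(x) = x^5/(5·√(π)) + 2·x^3/(3·√(π)) + 2·x/√(π) + O(x^7).
The coefficient of x^6 is 0.

Final answer: 0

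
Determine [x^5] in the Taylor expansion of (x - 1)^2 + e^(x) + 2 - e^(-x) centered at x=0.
Expand to order 5: (x - 1)^2 + e^(x) + 2 - e^(-x) = x^5/60 + x^3/3 + x^2 + 3 + O(x^6).
The coefficient of x^5 is 1/60.

Final answer: 1/60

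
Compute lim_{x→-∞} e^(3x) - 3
Evaluate the dominant behaviour as x → -∞; each term tends to a finite value or vanishes.
Limit = -3.

Final answer: -3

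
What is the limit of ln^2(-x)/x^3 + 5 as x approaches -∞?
The quotient is an ∞/∞ indeterminate form as x → -∞.
Compare growth rates of the dominant terms (exponentials ≫ polynomials ≫ logarithms), or apply L'Hôpital's rule; the quotient → 0.
Adding the constant: 0 + 5 = 5. Limit = 5.

Final answer: 5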